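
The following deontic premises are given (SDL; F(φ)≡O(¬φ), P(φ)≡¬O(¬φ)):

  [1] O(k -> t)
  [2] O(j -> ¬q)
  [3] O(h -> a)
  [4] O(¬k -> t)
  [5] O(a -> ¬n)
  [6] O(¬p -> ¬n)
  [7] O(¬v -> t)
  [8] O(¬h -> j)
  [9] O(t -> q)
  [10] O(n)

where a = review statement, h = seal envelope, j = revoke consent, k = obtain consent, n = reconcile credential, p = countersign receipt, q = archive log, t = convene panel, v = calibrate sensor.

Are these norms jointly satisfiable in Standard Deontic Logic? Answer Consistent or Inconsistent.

By case analysis on ¬k: premise 4 gives O(¬k -> t) and premise 1 gives O(k -> t), so O(t) either way.
Applying K to premise 9 (O(t -> q)) and O(t) yields O(q).
Premise 2 is O(j -> ¬q); contrapositively O(q -> ¬j). Since O(q) holds, K gives O(¬j).
Premise 8 is O(¬h -> j); contrapositively O(¬j -> h). Since O(¬j) holds, K gives O(h).
With premise 3, O(h -> a), the K-axiom yields O(a).
With premise 5, O(a -> ¬n), the K-axiom yields O(¬n).
However, premise 10 gives O(n).
We now have both O(¬n) and O(n) — n is simultaneously obligatory and forbidden, violating the D-axiom.

Inconsistent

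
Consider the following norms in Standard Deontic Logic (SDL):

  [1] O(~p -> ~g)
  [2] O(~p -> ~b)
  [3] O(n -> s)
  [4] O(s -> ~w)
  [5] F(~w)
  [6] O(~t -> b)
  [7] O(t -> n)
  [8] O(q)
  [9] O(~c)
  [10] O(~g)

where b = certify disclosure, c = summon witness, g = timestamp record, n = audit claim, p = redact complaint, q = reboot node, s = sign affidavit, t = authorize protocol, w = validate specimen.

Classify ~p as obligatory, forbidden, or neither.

Premise 5 is F(~w), i.e. O(w).
Premise 4, O(s -> ~w), contraposes to O(w -> ~s); with O(w) we get O(~s).
The contrapositive of premise 3 (O(n -> s)) is O(~s -> ~n), and O(~s) is already established, so O(~n).
The contrapositive of premise 7 (O(t -> n)) is O(~n -> ~t), and O(~n) is already established, so O(~t).
From O(~t) and premise 6, O(~t -> b), we obtain O(b).
Premise 2, O(~p -> ~b), contraposes to O(b -> p); with O(b) we get O(p).
Premises 1, 8, 9, 10 do not contribute to this derivation.
Thus O(p), which is F(~p): ~p is forbidden.

Forbidden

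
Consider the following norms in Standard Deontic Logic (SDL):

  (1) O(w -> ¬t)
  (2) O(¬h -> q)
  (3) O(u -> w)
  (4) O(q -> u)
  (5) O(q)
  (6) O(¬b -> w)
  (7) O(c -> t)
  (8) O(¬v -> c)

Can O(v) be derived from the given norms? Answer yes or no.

Premise 5 states O(q) outright.
With premise 4, O(q -> u), the K-axiom yields O(u).
Applying K to premise 3 (O(u -> w)) and O(u) yields O(w).
Premise 1 is O(w -> ¬t); since O(w), deontic closure gives O(¬t).
Premise 7 is O(c -> t); contrapositively O(¬t -> ¬c). Since O(¬t) holds, K gives O(¬c).
Premise 8 is O(¬v -> c); contrapositively O(¬c -> v). Since O(¬c) holds, K gives O(v).
Premises 2, 6 do not contribute to this derivation.
So O(v) follows.

Yes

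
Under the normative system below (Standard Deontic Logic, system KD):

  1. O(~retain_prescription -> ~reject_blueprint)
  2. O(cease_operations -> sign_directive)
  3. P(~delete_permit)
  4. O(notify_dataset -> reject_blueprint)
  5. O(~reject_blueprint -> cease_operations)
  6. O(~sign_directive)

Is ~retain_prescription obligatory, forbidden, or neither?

Forbidden

Premise 6 states O(~sign_directive) outright.
Premise 2 is O(cease_operations -> sign_directive); contrapositively O(~sign_directive -> ~cease_operations). Since O(~sign_directive) holds, K gives O(~cease_operations).
Premise 5, O(~reject_blueprint -> cease_operations), contraposes to O(~cease_operations -> reject_blueprint); with O(~cease_operations) we get O(reject_blueprint).
Premise 1 is O(~retain_prescription -> ~reject_blueprint); contrapositively O(reject_blueprint -> retain_prescription). Since O(reject_blueprint) holds, K gives O(retain_prescription).
Premises 3, 4 do not contribute to this derivation.
Thus O(retain_prescription), which is F(~retain_prescription): ~retain_prescription is forbidden.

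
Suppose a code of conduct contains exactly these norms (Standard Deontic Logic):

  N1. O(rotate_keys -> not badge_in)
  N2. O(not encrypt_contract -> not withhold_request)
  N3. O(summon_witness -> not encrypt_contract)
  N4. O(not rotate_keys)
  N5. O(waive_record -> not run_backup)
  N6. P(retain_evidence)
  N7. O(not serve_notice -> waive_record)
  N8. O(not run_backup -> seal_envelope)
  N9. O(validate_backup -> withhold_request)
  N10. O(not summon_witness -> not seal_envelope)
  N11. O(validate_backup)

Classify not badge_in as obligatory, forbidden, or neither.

Neither

Premise 1 is O(rotate_keys -> not badge_in), but O(rotate_keys) is not derivable from the premises, so it does not yield O(not badge_in).
No premise or chain of K-axiom applications forces O(not badge_in), and none forces O(badge_in). So not badge_in is neither obligatory nor forbidden under these norms.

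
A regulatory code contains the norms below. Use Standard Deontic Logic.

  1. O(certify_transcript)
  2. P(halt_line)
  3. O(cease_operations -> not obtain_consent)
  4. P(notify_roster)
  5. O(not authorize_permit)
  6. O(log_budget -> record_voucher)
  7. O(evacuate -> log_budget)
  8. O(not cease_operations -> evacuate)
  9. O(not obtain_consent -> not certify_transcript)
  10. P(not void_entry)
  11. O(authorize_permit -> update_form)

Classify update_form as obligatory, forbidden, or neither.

Neither

Premise 11 is O(authorize_permit -> update_form), but O(authorize_permit) is not derivable from the premises, so it does not yield O(update_form).
No premise or chain of K-axiom applications forces O(update_form), and none forces O(not update_form). So update_form is neither obligatory nor forbidden under these norms.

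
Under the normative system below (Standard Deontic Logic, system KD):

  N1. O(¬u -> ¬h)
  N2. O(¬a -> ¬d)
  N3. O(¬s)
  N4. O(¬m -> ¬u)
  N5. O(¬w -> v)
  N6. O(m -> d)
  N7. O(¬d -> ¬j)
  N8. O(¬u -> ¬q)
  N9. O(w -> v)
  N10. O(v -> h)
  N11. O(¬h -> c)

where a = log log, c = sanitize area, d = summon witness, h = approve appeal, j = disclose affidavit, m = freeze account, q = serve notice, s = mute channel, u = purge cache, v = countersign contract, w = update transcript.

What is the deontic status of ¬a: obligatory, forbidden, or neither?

By case analysis on w: premise 9 gives O(w -> v) and premise 5 gives O(¬w -> v), so O(v) either way.
Applying K to premise 10 (O(v -> h)) and O(v) yields O(h).
Premise 1 is O(¬u -> ¬h); contrapositively O(h -> u). Since O(h) holds, K gives O(u).
The contrapositive of premise 4 (O(¬m -> ¬u)) is O(u -> m), and O(u) is already established, so O(m).
Premise 6 is O(m -> d); since O(m), deontic closure gives O(d).
Premise 2 is O(¬a -> ¬d); contrapositively O(d -> a). Since O(d) holds, K gives O(a).
Premises 3, 7, 8, 11 do not contribute to this derivation.
Thus O(a), which is F(¬a): ¬a is forbidden.

Forbidden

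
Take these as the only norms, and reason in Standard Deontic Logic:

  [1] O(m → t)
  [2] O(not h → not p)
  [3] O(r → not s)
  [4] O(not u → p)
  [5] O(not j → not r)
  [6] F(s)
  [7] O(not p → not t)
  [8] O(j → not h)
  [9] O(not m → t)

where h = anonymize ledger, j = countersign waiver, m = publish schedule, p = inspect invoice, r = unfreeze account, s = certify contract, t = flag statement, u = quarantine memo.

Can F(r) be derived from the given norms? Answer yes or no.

Yes

Premises 1 and 9 cover both cases: O(m → t) and O(not m → t). Since m ∨ not m is a tautology, O(t) follows.
Premise 7 is O(not p → not t); contrapositively O(t → p). Since O(t) holds, K gives O(p).
Premise 2, O(not h → not p), contraposes to O(p → h); with O(p) we get O(h).
The contrapositive of premise 8 (O(j → not h)) is O(h → not j), and O(h) is already established, so O(not j).
Premise 5 is O(not j → not r); since O(not j), deontic closure gives O(not r).
Premises 3, 4, 6 do not contribute to this derivation.
So O(not r) holds, i.e. F(r). The claim follows.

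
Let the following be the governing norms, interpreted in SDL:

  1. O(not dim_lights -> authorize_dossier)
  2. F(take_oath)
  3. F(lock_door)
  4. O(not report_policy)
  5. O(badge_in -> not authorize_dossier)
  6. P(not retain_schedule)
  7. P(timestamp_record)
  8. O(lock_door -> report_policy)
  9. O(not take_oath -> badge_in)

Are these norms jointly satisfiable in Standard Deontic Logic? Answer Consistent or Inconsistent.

Consistent

Premise 8 is O(lock_door -> report_policy), but O(lock_door) is not derivable from the premises, so it does not yield O(report_policy).
So O(report_policy) is not derivable, and the apparent clash with O(not report_policy) does not arise.
A world satisfying every obligation exists (e.g. authorize_dossier=false, badge_in=true, dim_lights=true, lock_door=false, report_policy=false, retain_schedule=false, take_oath=false, timestamp_record=false); no atom is both obligatory and forbidden, so the set is consistent.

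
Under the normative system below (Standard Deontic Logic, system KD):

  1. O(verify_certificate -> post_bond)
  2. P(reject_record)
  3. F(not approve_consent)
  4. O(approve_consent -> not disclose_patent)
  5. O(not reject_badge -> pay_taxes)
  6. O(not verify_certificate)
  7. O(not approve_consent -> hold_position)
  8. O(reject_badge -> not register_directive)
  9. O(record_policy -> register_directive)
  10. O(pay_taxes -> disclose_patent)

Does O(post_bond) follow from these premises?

No

Premise 1 is O(verify_certificate -> post_bond), but O(verify_certificate) is not derivable from the premises, so it does not yield O(post_bond).
No other premise forces O(post_bond). An ideal world satisfying every premise can still have post_bond false, so O(post_bond) is not derivable.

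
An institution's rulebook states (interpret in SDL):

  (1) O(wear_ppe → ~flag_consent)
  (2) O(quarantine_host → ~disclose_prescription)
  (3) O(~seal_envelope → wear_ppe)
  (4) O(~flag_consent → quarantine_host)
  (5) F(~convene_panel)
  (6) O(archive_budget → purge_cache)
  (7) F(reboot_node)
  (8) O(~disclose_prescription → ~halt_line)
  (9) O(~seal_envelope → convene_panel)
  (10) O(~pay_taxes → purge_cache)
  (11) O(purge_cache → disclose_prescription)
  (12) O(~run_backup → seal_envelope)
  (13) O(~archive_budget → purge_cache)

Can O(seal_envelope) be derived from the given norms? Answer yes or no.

Premises 13 and 6 are O(~archive_budget → purge_cache) and O(archive_budget → purge_cache); every ideal world satisfies ~archive_budget or archive_budget, so in either case purge_cache holds — hence O(purge_cache).
With premise 11, O(purge_cache → disclose_prescription), the K-axiom yields O(disclose_prescription).
Premise 2 is O(quarantine_host → ~disclose_prescription); contrapositively O(disclose_prescription → ~quarantine_host). Since O(disclose_prescription) holds, K gives O(~quarantine_host).
Premise 4 is O(~flag_consent → quarantine_host); contrapositively O(~quarantine_host → flag_consent). Since O(~quarantine_host) holds, K gives O(flag_consent).
Premise 1, O(wear_ppe → ~flag_consent), contraposes to O(flag_consent → ~wear_ppe); with O(flag_consent) we get O(~wear_ppe).
Premise 3, O(~seal_envelope → wear_ppe), contraposes to O(~wear_ppe → seal_envelope); with O(~wear_ppe) we get O(seal_envelope).
Premises 5, 7, 8, 9, 10, 12 do not contribute to this derivation.
So O(seal_envelope) follows.

Yes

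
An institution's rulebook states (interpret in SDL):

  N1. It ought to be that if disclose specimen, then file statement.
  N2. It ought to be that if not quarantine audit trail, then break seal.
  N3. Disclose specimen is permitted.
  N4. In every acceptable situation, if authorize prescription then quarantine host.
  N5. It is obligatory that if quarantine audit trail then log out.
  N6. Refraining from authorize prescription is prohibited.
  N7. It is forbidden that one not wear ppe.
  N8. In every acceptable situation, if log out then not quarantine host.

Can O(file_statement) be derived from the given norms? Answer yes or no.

No

Premise 1 is O(disclose_specimen → file_statement), but O(disclose_specimen) is not derivable from the premises (the permission P(disclose_specimen) asserts only ¬O(¬disclose_specimen), not O(disclose_specimen)), so it does not yield O(file_statement).
No other premise forces O(file_statement). An ideal world satisfying every premise can still have file_statement false, so O(file_statement) is not derivable.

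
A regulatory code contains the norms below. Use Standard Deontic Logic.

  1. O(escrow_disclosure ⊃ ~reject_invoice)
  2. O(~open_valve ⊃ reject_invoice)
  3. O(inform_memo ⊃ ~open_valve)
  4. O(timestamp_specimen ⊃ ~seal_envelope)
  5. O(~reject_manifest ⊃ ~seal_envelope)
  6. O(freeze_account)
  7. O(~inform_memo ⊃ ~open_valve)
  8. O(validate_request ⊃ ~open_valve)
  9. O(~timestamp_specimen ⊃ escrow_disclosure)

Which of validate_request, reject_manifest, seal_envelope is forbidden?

seal_envelope

Premises 3 and 7 cover both cases: O(inform_memo ⊃ ~open_valve) and O(~inform_memo ⊃ ~open_valve). Since inform_memo ∨ ~inform_memo is a tautology, O(~open_valve) follows.
From O(~open_valve) and premise 2, O(~open_valve ⊃ reject_invoice), we obtain O(reject_invoice).
The contrapositive of premise 1 (O(escrow_disclosure ⊃ ~reject_invoice)) is O(reject_invoice ⊃ ~escrow_disclosure), and O(reject_invoice) is already established, so O(~escrow_disclosure).
The contrapositive of premise 9 (O(~timestamp_specimen ⊃ escrow_disclosure)) is O(~escrow_disclosure ⊃ timestamp_specimen), and O(~escrow_disclosure) is already established, so O(timestamp_specimen).
Premise 4 is O(timestamp_specimen ⊃ ~seal_envelope); since O(timestamp_specimen), deontic closure gives O(~seal_envelope).
So O(~seal_envelope) holds, i.e. seal_envelope is forbidden. None of the other listed options is forbidden under the premises.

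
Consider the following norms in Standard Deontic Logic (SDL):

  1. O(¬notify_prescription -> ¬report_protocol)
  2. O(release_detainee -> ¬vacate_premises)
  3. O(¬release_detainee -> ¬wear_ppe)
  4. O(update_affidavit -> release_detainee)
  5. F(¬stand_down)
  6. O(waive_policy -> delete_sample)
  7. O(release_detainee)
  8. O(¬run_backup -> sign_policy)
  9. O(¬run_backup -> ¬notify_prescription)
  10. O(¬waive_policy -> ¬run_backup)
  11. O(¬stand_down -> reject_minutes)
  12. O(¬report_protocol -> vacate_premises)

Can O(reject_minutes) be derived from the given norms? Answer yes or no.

No

Premise 11 is O(¬stand_down -> reject_minutes), but O(¬stand_down) is not derivable from the premises, so it does not yield O(reject_minutes).
No other premise forces O(reject_minutes). An ideal world satisfying every premise can still have reject_minutes false, so O(reject_minutes) is not derivable.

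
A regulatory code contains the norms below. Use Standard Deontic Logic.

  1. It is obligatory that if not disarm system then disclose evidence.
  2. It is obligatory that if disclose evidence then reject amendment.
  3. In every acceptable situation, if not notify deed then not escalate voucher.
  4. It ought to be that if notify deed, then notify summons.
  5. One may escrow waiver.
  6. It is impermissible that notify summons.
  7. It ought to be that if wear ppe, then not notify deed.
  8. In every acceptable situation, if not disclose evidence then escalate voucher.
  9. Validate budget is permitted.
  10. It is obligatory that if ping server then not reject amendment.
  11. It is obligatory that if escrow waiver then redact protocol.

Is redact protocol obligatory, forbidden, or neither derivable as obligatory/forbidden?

Premise 11 is O(escrow_waiver → redact_protocol), but O(escrow_waiver) is not derivable from the premises (the permission P(escrow_waiver) asserts only ¬O(¬escrow_waiver), not O(escrow_waiver)), so it does not yield O(redact_protocol).
No premise or chain of K-axiom applications forces O(redact_protocol), and none forces O(¬redact_protocol). So redact_protocol is neither obligatory nor forbidden under these norms.

Neither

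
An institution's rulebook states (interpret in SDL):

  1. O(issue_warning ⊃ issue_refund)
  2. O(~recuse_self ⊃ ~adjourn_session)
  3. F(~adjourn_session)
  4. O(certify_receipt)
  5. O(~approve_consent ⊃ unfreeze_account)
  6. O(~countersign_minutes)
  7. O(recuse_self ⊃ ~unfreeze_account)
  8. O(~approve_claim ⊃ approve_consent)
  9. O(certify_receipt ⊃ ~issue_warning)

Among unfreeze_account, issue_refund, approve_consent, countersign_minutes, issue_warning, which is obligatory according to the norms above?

approve_consent

F(~adjourn_session) at premise 3 means O(adjourn_session).
The contrapositive of premise 2 (O(~recuse_self ⊃ ~adjourn_session)) is O(adjourn_session ⊃ recuse_self), and O(adjourn_session) is already established, so O(recuse_self).
Applying K to premise 7 (O(recuse_self ⊃ ~unfreeze_account)) and O(recuse_self) yields O(~unfreeze_account).
Premise 5 is O(~approve_consent ⊃ unfreeze_account); contrapositively O(~unfreeze_account ⊃ approve_consent). Since O(~unfreeze_account) holds, K gives O(approve_consent).
So O(approve_consent) holds — approve_consent is obligatory. None of the other listed options is made obligatory by any chain of premises.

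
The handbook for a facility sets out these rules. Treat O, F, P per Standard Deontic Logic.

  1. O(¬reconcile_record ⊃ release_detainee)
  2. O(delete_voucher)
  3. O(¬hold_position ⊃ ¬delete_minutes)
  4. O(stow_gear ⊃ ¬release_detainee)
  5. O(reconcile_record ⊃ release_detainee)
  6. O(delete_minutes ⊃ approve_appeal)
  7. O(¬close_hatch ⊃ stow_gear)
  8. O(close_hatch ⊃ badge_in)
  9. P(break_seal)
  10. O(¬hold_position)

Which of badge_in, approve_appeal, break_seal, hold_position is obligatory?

badge_in

Premises 1 and 5 are O(¬reconcile_record ⊃ release_detainee) and O(reconcile_record ⊃ release_detainee); every ideal world satisfies ¬reconcile_record or reconcile_record, so in either case release_detainee holds — hence O(release_detainee).
Premise 4, O(stow_gear ⊃ ¬release_detainee), contraposes to O(release_detainee ⊃ ¬stow_gear); with O(release_detainee) we get O(¬stow_gear).
Premise 7 is O(¬close_hatch ⊃ stow_gear); contrapositively O(¬stow_gear ⊃ close_hatch). Since O(¬stow_gear) holds, K gives O(close_hatch).
Applying K to premise 8 (O(close_hatch ⊃ badge_in)) and O(close_hatch) yields O(badge_in).
So O(badge_in) holds — badge_in is obligatory. None of the other listed options is made obligatory by any chain of premises.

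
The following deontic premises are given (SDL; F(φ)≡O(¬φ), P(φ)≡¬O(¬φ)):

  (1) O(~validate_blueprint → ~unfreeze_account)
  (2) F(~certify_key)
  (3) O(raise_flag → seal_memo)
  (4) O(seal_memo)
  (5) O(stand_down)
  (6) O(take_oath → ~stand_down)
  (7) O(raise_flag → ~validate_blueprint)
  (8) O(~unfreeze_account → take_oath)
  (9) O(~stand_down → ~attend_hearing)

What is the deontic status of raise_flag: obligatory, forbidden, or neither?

Forbidden

Premise 5 gives O(stand_down).
Premise 6 is O(take_oath → ~stand_down); contrapositively O(stand_down → ~take_oath). Since O(stand_down) holds, K gives O(~take_oath).
Premise 8 is O(~unfreeze_account → take_oath); contrapositively O(~take_oath → unfreeze_account). Since O(~take_oath) holds, K gives O(unfreeze_account).
Premise 1, O(~validate_blueprint → ~unfreeze_account), contraposes to O(unfreeze_account → validate_blueprint); with O(unfreeze_account) we get O(validate_blueprint).
The contrapositive of premise 7 (O(raise_flag → ~validate_blueprint)) is O(validate_blueprint → ~raise_flag), and O(validate_blueprint) is already established, so O(~raise_flag).
Premises 2, 3, 4, 9 do not contribute to this derivation.
Thus O(~raise_flag), which is F(raise_flag): raise_flag is forbidden.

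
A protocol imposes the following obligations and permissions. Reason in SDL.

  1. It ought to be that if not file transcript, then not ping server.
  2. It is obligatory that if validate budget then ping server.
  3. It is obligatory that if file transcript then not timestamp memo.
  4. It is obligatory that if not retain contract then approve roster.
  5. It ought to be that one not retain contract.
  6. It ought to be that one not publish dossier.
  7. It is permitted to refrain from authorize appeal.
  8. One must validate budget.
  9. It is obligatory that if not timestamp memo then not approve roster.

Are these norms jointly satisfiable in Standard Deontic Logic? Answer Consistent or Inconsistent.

Inconsistent

From premise 5 we have O(¬retain_contract).
Applying K to premise 4 (O(¬retain_contract → approve_roster)) and O(¬retain_contract) yields O(approve_roster).
The contrapositive of premise 9 (O(¬timestamp_memo → ¬approve_roster)) is O(approve_roster → timestamp_memo), and O(approve_roster) is already established, so O(timestamp_memo).
Premise 3 is O(file_transcript → ¬timestamp_memo); contrapositively O(timestamp_memo → ¬file_transcript). Since O(timestamp_memo) holds, K gives O(¬file_transcript).
With premise 1, O(¬file_transcript → ¬ping_server), the K-axiom yields O(¬ping_server).
Premise 2, O(validate_budget → ping_server), contraposes to O(¬ping_server → ¬validate_budget); with O(¬ping_server) we get O(¬validate_budget).
However, premise 8 gives O(validate_budget).
We now have both O(¬validate_budget) and O(validate_budget) — validate_budget is simultaneously obligatory and forbidden, violating the D-axiom.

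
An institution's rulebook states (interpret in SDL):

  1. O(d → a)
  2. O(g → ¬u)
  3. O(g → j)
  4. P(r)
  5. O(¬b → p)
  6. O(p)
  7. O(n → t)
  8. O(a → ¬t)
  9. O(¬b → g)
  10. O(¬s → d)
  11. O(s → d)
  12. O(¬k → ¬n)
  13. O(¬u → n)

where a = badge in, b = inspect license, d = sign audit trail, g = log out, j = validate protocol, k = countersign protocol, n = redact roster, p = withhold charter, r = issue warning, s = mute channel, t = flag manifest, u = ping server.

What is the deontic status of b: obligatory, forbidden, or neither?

Premises 11 and 10 are O(s → d) and O(¬s → d); every ideal world satisfies s or ¬s, so in either case d holds — hence O(d).
From O(d) and premise 1, O(d → a), we obtain O(a).
Premise 8 is O(a → ¬t); since O(a), deontic closure gives O(¬t).
The contrapositive of premise 7 (O(n → t)) is O(¬t → ¬n), and O(¬t) is already established, so O(¬n).
The contrapositive of premise 13 (O(¬u → n)) is O(¬n → u), and O(¬n) is already established, so O(u).
The contrapositive of premise 2 (O(g → ¬u)) is O(u → ¬g), and O(u) is already established, so O(¬g).
Premise 9 is O(¬b → g); contrapositively O(¬g → b). Since O(¬g) holds, K gives O(b).
Premises 3, 4, 5, 6, 12 do not contribute to this derivation.
Hence b is obligatory.

Obligatory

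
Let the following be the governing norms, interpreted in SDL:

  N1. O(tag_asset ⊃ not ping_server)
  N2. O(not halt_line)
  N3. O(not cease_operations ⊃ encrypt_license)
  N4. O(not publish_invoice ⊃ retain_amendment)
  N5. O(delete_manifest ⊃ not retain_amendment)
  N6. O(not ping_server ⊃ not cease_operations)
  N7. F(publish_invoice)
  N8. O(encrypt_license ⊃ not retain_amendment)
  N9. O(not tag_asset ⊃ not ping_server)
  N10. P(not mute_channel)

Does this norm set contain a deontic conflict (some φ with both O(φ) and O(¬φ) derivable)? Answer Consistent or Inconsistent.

Inconsistent

By case analysis on tag_asset: premise 1 gives O(tag_asset ⊃ not ping_server) and premise 9 gives O(not tag_asset ⊃ not ping_server), so O(not ping_server) either way.
With premise 6, O(not ping_server ⊃ not cease_operations), the K-axiom yields O(not cease_operations).
Applying K to premise 3 (O(not cease_operations ⊃ encrypt_license)) and O(not cease_operations) yields O(encrypt_license).
Applying K to premise 8 (O(encrypt_license ⊃ not retain_amendment)) and O(encrypt_license) yields O(not retain_amendment).
The contrapositive of premise 4 (O(not publish_invoice ⊃ retain_amendment)) is O(not retain_amendment ⊃ publish_invoice), and O(not retain_amendment) is already established, so O(publish_invoice).
But premise 7, F(publish_invoice), means O(not publish_invoice).
We now have both O(publish_invoice) and O(not publish_invoice) — publish_invoice is simultaneously obligatory and forbidden, violating the D-axiom.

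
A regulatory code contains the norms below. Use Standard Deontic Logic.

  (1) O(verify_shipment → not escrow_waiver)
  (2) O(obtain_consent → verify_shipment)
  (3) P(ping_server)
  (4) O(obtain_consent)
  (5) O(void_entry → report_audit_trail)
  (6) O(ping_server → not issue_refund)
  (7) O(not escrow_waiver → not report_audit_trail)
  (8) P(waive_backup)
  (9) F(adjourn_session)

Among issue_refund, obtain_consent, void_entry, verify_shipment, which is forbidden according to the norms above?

void_entry

From premise 4 we have O(obtain_consent).
From O(obtain_consent) and premise 2, O(obtain_consent → verify_shipment), we obtain O(verify_shipment).
With premise 1, O(verify_shipment → not escrow_waiver), the K-axiom yields O(not escrow_waiver).
From O(not escrow_waiver) and premise 7, O(not escrow_waiver → not report_audit_trail), we obtain O(not report_audit_trail).
The contrapositive of premise 5 (O(void_entry → report_audit_trail)) is O(not report_audit_trail → not void_entry), and O(not report_audit_trail) is already established, so O(not void_entry).
So O(not void_entry) holds, i.e. void_entry is forbidden. None of the other listed options is forbidden under the premises.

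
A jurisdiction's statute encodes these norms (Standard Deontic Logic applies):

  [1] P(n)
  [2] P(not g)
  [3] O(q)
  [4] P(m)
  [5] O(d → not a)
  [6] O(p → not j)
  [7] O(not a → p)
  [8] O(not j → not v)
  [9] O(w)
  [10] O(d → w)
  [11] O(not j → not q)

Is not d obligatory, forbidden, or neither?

Premise 3 states O(q) outright.
The contrapositive of premise 11 (O(not j → not q)) is O(q → j), and O(q) is already established, so O(j).
Premise 6, O(p → not j), contraposes to O(j → not p); with O(j) we get O(not p).
Premise 7 is O(not a → p); contrapositively O(not p → a). Since O(not p) holds, K gives O(a).
Premise 5 is O(d → not a); contrapositively O(a → not d). Since O(a) holds, K gives O(not d).
Premises 1, 2, 4, 8, 9, 10 do not contribute to this derivation.
Hence not d is obligatory.

Obligatory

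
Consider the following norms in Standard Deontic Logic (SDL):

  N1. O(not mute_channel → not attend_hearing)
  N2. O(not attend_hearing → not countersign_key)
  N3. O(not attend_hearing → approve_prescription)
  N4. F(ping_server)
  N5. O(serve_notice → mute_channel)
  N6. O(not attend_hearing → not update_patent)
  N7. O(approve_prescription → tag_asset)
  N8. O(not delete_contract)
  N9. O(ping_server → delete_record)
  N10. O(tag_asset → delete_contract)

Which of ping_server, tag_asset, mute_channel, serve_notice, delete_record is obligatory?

mute_channel

Premise 8 states O(not delete_contract) outright.
The contrapositive of premise 10 (O(tag_asset → delete_contract)) is O(not delete_contract → not tag_asset), and O(not delete_contract) is already established, so O(not tag_asset).
The contrapositive of premise 7 (O(approve_prescription → tag_asset)) is O(not tag_asset → not approve_prescription), and O(not tag_asset) is already established, so O(not approve_prescription).
Premise 3, O(not attend_hearing → approve_prescription), contraposes to O(not approve_prescription → attend_hearing); with O(not approve_prescription) we get O(attend_hearing).
Premise 1 is O(not mute_channel → not attend_hearing); contrapositively O(attend_hearing → mute_channel). Since O(attend_hearing) holds, K gives O(mute_channel).
So O(mute_channel) holds — mute_channel is obligatory. None of the other listed options is made obligatory by any chain of premises.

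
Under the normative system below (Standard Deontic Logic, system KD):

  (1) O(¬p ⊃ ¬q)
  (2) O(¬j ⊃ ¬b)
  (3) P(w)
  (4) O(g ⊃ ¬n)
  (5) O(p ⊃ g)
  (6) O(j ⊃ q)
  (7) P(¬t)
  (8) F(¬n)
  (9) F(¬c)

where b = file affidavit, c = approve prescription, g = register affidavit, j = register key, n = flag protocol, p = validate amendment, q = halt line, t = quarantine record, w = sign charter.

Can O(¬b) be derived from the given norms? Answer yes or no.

F(¬n) at premise 8 means O(n).
The contrapositive of premise 4 (O(g ⊃ ¬n)) is O(n ⊃ ¬g), and O(n) is already established, so O(¬g).
Premise 5, O(p ⊃ g), contraposes to O(¬g ⊃ ¬p); with O(¬g) we get O(¬p).
Applying K to premise 1 (O(¬p ⊃ ¬q)) and O(¬p) yields O(¬q).
Premise 6 is O(j ⊃ q); contrapositively O(¬q ⊃ ¬j). Since O(¬q) holds, K gives O(¬j).
Applying K to premise 2 (O(¬j ⊃ ¬b)) and O(¬j) yields O(¬b).
Premises 3, 7, 9 do not contribute to this derivation.
So O(¬b) follows.

Yes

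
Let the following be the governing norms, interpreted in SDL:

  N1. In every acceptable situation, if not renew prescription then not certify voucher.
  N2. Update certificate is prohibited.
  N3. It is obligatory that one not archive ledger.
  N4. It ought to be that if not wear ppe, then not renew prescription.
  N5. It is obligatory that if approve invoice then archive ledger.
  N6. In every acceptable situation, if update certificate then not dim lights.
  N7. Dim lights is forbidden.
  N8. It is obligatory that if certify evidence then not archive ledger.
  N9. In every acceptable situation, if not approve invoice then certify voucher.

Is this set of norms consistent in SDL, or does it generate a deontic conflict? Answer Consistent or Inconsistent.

Consistent

Premise 6 is O(update_certificate → ¬dim_lights); even if O(¬dim_lights) held, inferring O(update_certificate) would be affirming the consequent — invalid.
So O(update_certificate) is not derivable, and the apparent clash with O(¬update_certificate) does not arise.
A world satisfying every obligation exists (e.g. approve_invoice=false, archive_ledger=false, certify_evidence=false, certify_voucher=true, dim_lights=false, renew_prescription=true, update_certificate=false, wear_ppe=true); no atom is both obligatory and forbidden, so the set is consistent.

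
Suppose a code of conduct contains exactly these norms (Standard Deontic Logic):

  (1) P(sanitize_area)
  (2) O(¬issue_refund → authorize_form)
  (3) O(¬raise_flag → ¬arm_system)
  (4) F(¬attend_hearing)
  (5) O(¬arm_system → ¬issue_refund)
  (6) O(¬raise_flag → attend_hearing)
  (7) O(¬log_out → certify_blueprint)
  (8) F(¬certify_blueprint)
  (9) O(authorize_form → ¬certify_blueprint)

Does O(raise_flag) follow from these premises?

Yes

Premise 8 is F(¬certify_blueprint), i.e. O(certify_blueprint).
Premise 9 is O(authorize_form → ¬certify_blueprint); contrapositively O(certify_blueprint → ¬authorize_form). Since O(certify_blueprint) holds, K gives O(¬authorize_form).
Premise 2 is O(¬issue_refund → authorize_form); contrapositively O(¬authorize_form → issue_refund). Since O(¬authorize_form) holds, K gives O(issue_refund).
Premise 5, O(¬arm_system → ¬issue_refund), contraposes to O(issue_refund → arm_system); with O(issue_refund) we get O(arm_system).
The contrapositive of premise 3 (O(¬raise_flag → ¬arm_system)) is O(arm_system → raise_flag), and O(arm_system) is already established, so O(raise_flag).
Premises 1, 4, 6, 7 do not contribute to this derivation.
So O(raise_flag) follows.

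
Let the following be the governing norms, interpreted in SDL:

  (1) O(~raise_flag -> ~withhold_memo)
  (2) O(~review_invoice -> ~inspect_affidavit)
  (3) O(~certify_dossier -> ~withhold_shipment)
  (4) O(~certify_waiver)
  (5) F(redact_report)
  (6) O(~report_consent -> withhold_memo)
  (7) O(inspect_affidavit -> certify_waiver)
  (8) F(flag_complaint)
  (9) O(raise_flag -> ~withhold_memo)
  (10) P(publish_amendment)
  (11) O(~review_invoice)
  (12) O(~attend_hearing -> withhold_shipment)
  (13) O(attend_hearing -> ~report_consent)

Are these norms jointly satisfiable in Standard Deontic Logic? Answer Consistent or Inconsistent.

Premise 7 is O(inspect_affidavit -> certify_waiver), but O(inspect_affidavit) is not derivable from the premises, so it does not yield O(certify_waiver).
So O(certify_waiver) is not derivable, and the apparent clash with O(~certify_waiver) does not arise.
A world satisfying every obligation exists (e.g. attend_hearing=false, certify_dossier=true, certify_waiver=false, flag_complaint=false, inspect_affidavit=false, publish_amendment=false, raise_flag=false, redact_report=false, report_consent=true, review_invoice=false, withhold_memo=false, withhold_shipment=true); no atom is both obligatory and forbidden, so the set is consistent.

Consistent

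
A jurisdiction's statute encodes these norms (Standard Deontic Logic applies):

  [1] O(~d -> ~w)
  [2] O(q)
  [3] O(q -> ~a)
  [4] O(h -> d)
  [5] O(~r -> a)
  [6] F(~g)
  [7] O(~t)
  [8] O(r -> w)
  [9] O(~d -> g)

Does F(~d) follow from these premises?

Premise 2 states O(q) outright.
Premise 3 is O(q -> ~a); since O(q), deontic closure gives O(~a).
Premise 5, O(~r -> a), contraposes to O(~a -> r); with O(~a) we get O(r).
From O(r) and premise 8, O(r -> w), we obtain O(w).
The contrapositive of premise 1 (O(~d -> ~w)) is O(w -> d), and O(w) is already established, so O(d).
Premises 4, 6, 7, 9 do not contribute to this derivation.
So O(d) holds, i.e. F(~d). The claim follows.

Yes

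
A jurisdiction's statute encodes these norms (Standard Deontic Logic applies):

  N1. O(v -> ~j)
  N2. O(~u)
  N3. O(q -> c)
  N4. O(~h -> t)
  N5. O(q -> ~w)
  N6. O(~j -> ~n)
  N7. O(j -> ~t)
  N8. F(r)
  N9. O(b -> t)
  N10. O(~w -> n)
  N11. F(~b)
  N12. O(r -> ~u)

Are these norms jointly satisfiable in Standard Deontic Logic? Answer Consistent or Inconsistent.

Premise 12 is O(r -> ~u); even if O(~u) held, inferring O(r) would be affirming the consequent — invalid.
So O(r) is not derivable, and the apparent clash with O(~r) does not arise.
A world satisfying every obligation exists (e.g. b=true, c=false, h=false, j=false, n=false, q=false, r=false, t=true, u=false, v=false, w=true); no atom is both obligatory and forbidden, so the set is consistent.

Consistent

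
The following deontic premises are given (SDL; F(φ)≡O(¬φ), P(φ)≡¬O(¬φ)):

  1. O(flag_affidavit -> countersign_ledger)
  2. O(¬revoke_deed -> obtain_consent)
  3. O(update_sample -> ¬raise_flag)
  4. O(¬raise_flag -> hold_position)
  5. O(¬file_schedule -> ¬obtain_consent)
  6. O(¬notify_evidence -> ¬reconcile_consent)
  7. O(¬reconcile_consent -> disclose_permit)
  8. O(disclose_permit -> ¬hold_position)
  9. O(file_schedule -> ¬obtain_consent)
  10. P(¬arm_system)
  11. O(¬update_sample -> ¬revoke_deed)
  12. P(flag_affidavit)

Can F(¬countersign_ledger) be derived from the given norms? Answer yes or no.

No

Premise 1 is O(flag_affidavit -> countersign_ledger), but O(flag_affidavit) is not derivable from the premises (the permission P(flag_affidavit) asserts only ¬O(¬flag_affidavit), not O(flag_affidavit)), so it does not yield O(countersign_ledger).
No other premise forces O(countersign_ledger). An ideal world satisfying every premise can still have ¬countersign_ledger true, so F(¬countersign_ledger) is not derivable.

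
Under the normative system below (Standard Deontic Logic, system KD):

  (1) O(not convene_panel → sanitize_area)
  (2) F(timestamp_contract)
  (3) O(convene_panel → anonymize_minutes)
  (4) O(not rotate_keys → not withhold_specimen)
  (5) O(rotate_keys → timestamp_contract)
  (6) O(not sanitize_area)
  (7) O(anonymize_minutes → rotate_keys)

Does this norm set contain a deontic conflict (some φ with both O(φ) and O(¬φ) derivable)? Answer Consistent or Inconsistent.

Inconsistent

Premise 6 states O(not sanitize_area) outright.
Premise 1, O(not convene_panel → sanitize_area), contraposes to O(not sanitize_area → convene_panel); with O(not sanitize_area) we get O(convene_panel).
Premise 3 is O(convene_panel → anonymize_minutes); since O(convene_panel), deontic closure gives O(anonymize_minutes).
From O(anonymize_minutes) and premise 7, O(anonymize_minutes → rotate_keys), we obtain O(rotate_keys).
With premise 5, O(rotate_keys → timestamp_contract), the K-axiom yields O(timestamp_contract).
But premise 2, F(timestamp_contract), means O(not timestamp_contract).
We now have both O(timestamp_contract) and O(not timestamp_contract) — timestamp_contract is simultaneously obligatory and forbidden, violating the D-axiom.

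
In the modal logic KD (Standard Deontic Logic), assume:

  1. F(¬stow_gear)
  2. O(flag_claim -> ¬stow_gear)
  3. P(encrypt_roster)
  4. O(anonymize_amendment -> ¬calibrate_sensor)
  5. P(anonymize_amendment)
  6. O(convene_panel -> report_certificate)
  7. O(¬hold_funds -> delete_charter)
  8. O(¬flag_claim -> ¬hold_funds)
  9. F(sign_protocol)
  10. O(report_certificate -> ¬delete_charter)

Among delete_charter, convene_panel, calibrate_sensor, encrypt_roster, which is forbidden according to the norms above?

F(¬stow_gear) at premise 1 means O(stow_gear).
Premise 2 is O(flag_claim -> ¬stow_gear); contrapositively O(stow_gear -> ¬flag_claim). Since O(stow_gear) holds, K gives O(¬flag_claim).
Premise 8 is O(¬flag_claim -> ¬hold_funds); since O(¬flag_claim), deontic closure gives O(¬hold_funds).
Premise 7 is O(¬hold_funds -> delete_charter); since O(¬hold_funds), deontic closure gives O(delete_charter).
The contrapositive of premise 10 (O(report_certificate -> ¬delete_charter)) is O(delete_charter -> ¬report_certificate), and O(delete_charter) is already established, so O(¬report_certificate).
Premise 6 is O(convene_panel -> report_certificate); contrapositively O(¬report_certificate -> ¬convene_panel). Since O(¬report_certificate) holds, K gives O(¬convene_panel).
So O(¬convene_panel) holds, i.e. convene_panel is forbidden. None of the other listed options is forbidden under the premises.

convene_panel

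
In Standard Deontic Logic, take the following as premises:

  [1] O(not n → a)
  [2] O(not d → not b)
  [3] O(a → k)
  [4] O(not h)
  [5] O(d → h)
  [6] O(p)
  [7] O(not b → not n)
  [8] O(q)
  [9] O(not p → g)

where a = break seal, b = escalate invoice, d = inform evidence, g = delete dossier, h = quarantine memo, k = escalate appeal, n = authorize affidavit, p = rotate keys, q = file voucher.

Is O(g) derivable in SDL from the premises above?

Premise 9 is O(not p → g), but O(not p) is not derivable from the premises, so it does not yield O(g).
No other premise forces O(g). An ideal world satisfying every premise can still have g false, so O(g) is not derivable.

No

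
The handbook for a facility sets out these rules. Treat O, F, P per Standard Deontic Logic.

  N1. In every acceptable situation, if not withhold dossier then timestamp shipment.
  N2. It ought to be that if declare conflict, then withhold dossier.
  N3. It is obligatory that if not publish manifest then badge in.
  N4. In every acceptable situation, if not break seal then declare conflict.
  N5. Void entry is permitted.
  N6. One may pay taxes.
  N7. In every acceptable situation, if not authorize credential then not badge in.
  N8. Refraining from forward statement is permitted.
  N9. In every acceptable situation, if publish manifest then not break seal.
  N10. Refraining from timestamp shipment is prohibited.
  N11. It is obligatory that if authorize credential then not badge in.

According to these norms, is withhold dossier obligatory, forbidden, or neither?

Premises 11 and 7 cover both cases: O(authorize_credential → ¬badge_in) and O(¬authorize_credential → ¬badge_in). Since authorize_credential ∨ ¬authorize_credential is a tautology, O(¬badge_in) follows.
Premise 3 is O(¬publish_manifest → badge_in); contrapositively O(¬badge_in → publish_manifest). Since O(¬badge_in) holds, K gives O(publish_manifest).
Premise 9 is O(publish_manifest → ¬break_seal); since O(publish_manifest), deontic closure gives O(¬break_seal).
Applying K to premise 4 (O(¬break_seal → declare_conflict)) and O(¬break_seal) yields O(declare_conflict).
Applying K to premise 2 (O(declare_conflict → withhold_dossier)) and O(declare_conflict) yields O(withhold_dossier).
Premises 1, 5, 6, 8, 10 do not contribute to this derivation.
Hence withhold_dossier is obligatory.

Obligatory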